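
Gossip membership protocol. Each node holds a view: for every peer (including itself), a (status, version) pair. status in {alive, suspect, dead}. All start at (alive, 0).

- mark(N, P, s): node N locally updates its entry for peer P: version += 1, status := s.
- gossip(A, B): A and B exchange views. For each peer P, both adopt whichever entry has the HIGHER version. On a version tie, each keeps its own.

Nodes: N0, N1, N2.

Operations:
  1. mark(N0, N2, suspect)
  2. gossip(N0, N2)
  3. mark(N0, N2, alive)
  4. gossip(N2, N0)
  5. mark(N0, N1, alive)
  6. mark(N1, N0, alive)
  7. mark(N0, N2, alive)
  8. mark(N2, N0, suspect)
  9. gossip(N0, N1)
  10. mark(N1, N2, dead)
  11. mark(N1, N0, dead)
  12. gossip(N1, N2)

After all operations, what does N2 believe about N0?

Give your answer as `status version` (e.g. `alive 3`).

Op 1: N0 marks N2=suspect -> (suspect,v1)
Op 2: gossip N0<->N2 -> N0.N0=(alive,v0) N0.N1=(alive,v0) N0.N2=(suspect,v1) | N2.N0=(alive,v0) N2.N1=(alive,v0) N2.N2=(suspect,v1)
Op 3: N0 marks N2=alive -> (alive,v2)
Op 4: gossip N2<->N0 -> N2.N0=(alive,v0) N2.N1=(alive,v0) N2.N2=(alive,v2) | N0.N0=(alive,v0) N0.N1=(alive,v0) N0.N2=(alive,v2)
Op 5: N0 marks N1=alive -> (alive,v1)
Op 6: N1 marks N0=alive -> (alive,v1)
Op 7: N0 marks N2=alive -> (alive,v3)
Op 8: N2 marks N0=suspect -> (suspect,v1)
Op 9: gossip N0<->N1 -> N0.N0=(alive,v1) N0.N1=(alive,v1) N0.N2=(alive,v3) | N1.N0=(alive,v1) N1.N1=(alive,v1) N1.N2=(alive,v3)
Op 10: N1 marks N2=dead -> (dead,v4)
Op 11: N1 marks N0=dead -> (dead,v2)
Op 12: gossip N1<->N2 -> N1.N0=(dead,v2) N1.N1=(alive,v1) N1.N2=(dead,v4) | N2.N0=(dead,v2) N2.N1=(alive,v1) N2.N2=(dead,v4)

Answer: dead 2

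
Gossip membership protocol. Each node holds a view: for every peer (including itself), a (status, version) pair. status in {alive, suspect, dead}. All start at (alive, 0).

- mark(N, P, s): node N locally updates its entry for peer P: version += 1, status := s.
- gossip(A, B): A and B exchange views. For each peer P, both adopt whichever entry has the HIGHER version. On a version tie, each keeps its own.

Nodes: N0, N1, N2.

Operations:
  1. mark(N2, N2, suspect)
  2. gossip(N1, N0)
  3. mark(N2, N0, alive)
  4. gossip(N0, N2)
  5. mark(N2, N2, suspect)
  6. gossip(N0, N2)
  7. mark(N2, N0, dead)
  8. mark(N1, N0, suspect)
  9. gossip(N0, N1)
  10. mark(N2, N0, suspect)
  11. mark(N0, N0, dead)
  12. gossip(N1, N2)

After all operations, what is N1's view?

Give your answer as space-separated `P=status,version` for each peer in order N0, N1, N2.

Op 1: N2 marks N2=suspect -> (suspect,v1)
Op 2: gossip N1<->N0 -> N1.N0=(alive,v0) N1.N1=(alive,v0) N1.N2=(alive,v0) | N0.N0=(alive,v0) N0.N1=(alive,v0) N0.N2=(alive,v0)
Op 3: N2 marks N0=alive -> (alive,v1)
Op 4: gossip N0<->N2 -> N0.N0=(alive,v1) N0.N1=(alive,v0) N0.N2=(suspect,v1) | N2.N0=(alive,v1) N2.N1=(alive,v0) N2.N2=(suspect,v1)
Op 5: N2 marks N2=suspect -> (suspect,v2)
Op 6: gossip N0<->N2 -> N0.N0=(alive,v1) N0.N1=(alive,v0) N0.N2=(suspect,v2) | N2.N0=(alive,v1) N2.N1=(alive,v0) N2.N2=(suspect,v2)
Op 7: N2 marks N0=dead -> (dead,v2)
Op 8: N1 marks N0=suspect -> (suspect,v1)
Op 9: gossip N0<->N1 -> N0.N0=(alive,v1) N0.N1=(alive,v0) N0.N2=(suspect,v2) | N1.N0=(suspect,v1) N1.N1=(alive,v0) N1.N2=(suspect,v2)
Op 10: N2 marks N0=suspect -> (suspect,v3)
Op 11: N0 marks N0=dead -> (dead,v2)
Op 12: gossip N1<->N2 -> N1.N0=(suspect,v3) N1.N1=(alive,v0) N1.N2=(suspect,v2) | N2.N0=(suspect,v3) N2.N1=(alive,v0) N2.N2=(suspect,v2)

Answer: N0=suspect,3 N1=alive,0 N2=suspect,2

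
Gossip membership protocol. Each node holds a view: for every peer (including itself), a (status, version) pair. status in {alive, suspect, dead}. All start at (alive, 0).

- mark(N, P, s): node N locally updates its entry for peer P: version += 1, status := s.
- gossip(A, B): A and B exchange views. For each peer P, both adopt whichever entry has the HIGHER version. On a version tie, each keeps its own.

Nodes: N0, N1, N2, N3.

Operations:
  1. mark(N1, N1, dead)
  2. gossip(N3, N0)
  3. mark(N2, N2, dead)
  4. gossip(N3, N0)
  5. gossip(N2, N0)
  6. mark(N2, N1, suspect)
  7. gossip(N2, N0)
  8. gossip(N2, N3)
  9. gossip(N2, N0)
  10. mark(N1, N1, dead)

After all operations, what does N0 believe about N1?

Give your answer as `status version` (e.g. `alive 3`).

Answer: suspect 1

Derivation:
Op 1: N1 marks N1=dead -> (dead,v1)
Op 2: gossip N3<->N0 -> N3.N0=(alive,v0) N3.N1=(alive,v0) N3.N2=(alive,v0) N3.N3=(alive,v0) | N0.N0=(alive,v0) N0.N1=(alive,v0) N0.N2=(alive,v0) N0.N3=(alive,v0)
Op 3: N2 marks N2=dead -> (dead,v1)
Op 4: gossip N3<->N0 -> N3.N0=(alive,v0) N3.N1=(alive,v0) N3.N2=(alive,v0) N3.N3=(alive,v0) | N0.N0=(alive,v0) N0.N1=(alive,v0) N0.N2=(alive,v0) N0.N3=(alive,v0)
Op 5: gossip N2<->N0 -> N2.N0=(alive,v0) N2.N1=(alive,v0) N2.N2=(dead,v1) N2.N3=(alive,v0) | N0.N0=(alive,v0) N0.N1=(alive,v0) N0.N2=(dead,v1) N0.N3=(alive,v0)
Op 6: N2 marks N1=suspect -> (suspect,v1)
Op 7: gossip N2<->N0 -> N2.N0=(alive,v0) N2.N1=(suspect,v1) N2.N2=(dead,v1) N2.N3=(alive,v0) | N0.N0=(alive,v0) N0.N1=(suspect,v1) N0.N2=(dead,v1) N0.N3=(alive,v0)
Op 8: gossip N2<->N3 -> N2.N0=(alive,v0) N2.N1=(suspect,v1) N2.N2=(dead,v1) N2.N3=(alive,v0) | N3.N0=(alive,v0) N3.N1=(suspect,v1) N3.N2=(dead,v1) N3.N3=(alive,v0)
Op 9: gossip N2<->N0 -> N2.N0=(alive,v0) N2.N1=(suspect,v1) N2.N2=(dead,v1) N2.N3=(alive,v0) | N0.N0=(alive,v0) N0.N1=(suspect,v1) N0.N2=(dead,v1) N0.N3=(alive,v0)
Op 10: N1 marks N1=dead -> (dead,v2)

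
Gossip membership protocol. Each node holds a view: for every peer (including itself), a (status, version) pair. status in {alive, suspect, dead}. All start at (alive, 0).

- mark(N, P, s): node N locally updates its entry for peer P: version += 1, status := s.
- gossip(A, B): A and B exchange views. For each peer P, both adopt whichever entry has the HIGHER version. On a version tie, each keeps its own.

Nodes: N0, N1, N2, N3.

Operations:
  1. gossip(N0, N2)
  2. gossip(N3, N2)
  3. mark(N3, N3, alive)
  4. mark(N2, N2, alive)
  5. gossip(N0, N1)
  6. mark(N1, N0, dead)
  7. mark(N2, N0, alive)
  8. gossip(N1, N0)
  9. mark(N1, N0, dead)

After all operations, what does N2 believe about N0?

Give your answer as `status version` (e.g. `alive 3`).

Answer: alive 1

Derivation:
Op 1: gossip N0<->N2 -> N0.N0=(alive,v0) N0.N1=(alive,v0) N0.N2=(alive,v0) N0.N3=(alive,v0) | N2.N0=(alive,v0) N2.N1=(alive,v0) N2.N2=(alive,v0) N2.N3=(alive,v0)
Op 2: gossip N3<->N2 -> N3.N0=(alive,v0) N3.N1=(alive,v0) N3.N2=(alive,v0) N3.N3=(alive,v0) | N2.N0=(alive,v0) N2.N1=(alive,v0) N2.N2=(alive,v0) N2.N3=(alive,v0)
Op 3: N3 marks N3=alive -> (alive,v1)
Op 4: N2 marks N2=alive -> (alive,v1)
Op 5: gossip N0<->N1 -> N0.N0=(alive,v0) N0.N1=(alive,v0) N0.N2=(alive,v0) N0.N3=(alive,v0) | N1.N0=(alive,v0) N1.N1=(alive,v0) N1.N2=(alive,v0) N1.N3=(alive,v0)
Op 6: N1 marks N0=dead -> (dead,v1)
Op 7: N2 marks N0=alive -> (alive,v1)
Op 8: gossip N1<->N0 -> N1.N0=(dead,v1) N1.N1=(alive,v0) N1.N2=(alive,v0) N1.N3=(alive,v0) | N0.N0=(dead,v1) N0.N1=(alive,v0) N0.N2=(alive,v0) N0.N3=(alive,v0)
Op 9: N1 marks N0=dead -> (dead,v2)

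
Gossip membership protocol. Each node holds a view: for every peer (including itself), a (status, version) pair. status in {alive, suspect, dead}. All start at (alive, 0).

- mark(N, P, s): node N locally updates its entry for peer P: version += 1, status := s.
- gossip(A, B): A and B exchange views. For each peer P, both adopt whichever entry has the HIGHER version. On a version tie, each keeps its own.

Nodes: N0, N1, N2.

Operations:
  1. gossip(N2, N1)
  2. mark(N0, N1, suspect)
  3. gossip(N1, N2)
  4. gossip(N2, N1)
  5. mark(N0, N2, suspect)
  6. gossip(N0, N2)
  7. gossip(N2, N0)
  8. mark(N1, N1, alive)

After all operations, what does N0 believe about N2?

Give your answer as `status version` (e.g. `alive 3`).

Answer: suspect 1

Derivation:
Op 1: gossip N2<->N1 -> N2.N0=(alive,v0) N2.N1=(alive,v0) N2.N2=(alive,v0) | N1.N0=(alive,v0) N1.N1=(alive,v0) N1.N2=(alive,v0)
Op 2: N0 marks N1=suspect -> (suspect,v1)
Op 3: gossip N1<->N2 -> N1.N0=(alive,v0) N1.N1=(alive,v0) N1.N2=(alive,v0) | N2.N0=(alive,v0) N2.N1=(alive,v0) N2.N2=(alive,v0)
Op 4: gossip N2<->N1 -> N2.N0=(alive,v0) N2.N1=(alive,v0) N2.N2=(alive,v0) | N1.N0=(alive,v0) N1.N1=(alive,v0) N1.N2=(alive,v0)
Op 5: N0 marks N2=suspect -> (suspect,v1)
Op 6: gossip N0<->N2 -> N0.N0=(alive,v0) N0.N1=(suspect,v1) N0.N2=(suspect,v1) | N2.N0=(alive,v0) N2.N1=(suspect,v1) N2.N2=(suspect,v1)
Op 7: gossip N2<->N0 -> N2.N0=(alive,v0) N2.N1=(suspect,v1) N2.N2=(suspect,v1) | N0.N0=(alive,v0) N0.N1=(suspect,v1) N0.N2=(suspect,v1)
Op 8: N1 marks N1=alive -> (alive,v1)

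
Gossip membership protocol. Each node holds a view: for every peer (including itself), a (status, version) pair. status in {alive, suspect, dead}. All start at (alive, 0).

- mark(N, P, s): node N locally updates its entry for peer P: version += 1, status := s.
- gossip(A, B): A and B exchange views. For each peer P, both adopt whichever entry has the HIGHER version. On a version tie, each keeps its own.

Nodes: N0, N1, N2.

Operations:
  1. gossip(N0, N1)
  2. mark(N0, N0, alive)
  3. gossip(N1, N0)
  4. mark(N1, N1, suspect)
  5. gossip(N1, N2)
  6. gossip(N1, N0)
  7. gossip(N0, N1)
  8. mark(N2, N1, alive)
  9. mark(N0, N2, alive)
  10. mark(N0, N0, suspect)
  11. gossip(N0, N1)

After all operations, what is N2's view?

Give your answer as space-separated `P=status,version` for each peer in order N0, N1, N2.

Op 1: gossip N0<->N1 -> N0.N0=(alive,v0) N0.N1=(alive,v0) N0.N2=(alive,v0) | N1.N0=(alive,v0) N1.N1=(alive,v0) N1.N2=(alive,v0)
Op 2: N0 marks N0=alive -> (alive,v1)
Op 3: gossip N1<->N0 -> N1.N0=(alive,v1) N1.N1=(alive,v0) N1.N2=(alive,v0) | N0.N0=(alive,v1) N0.N1=(alive,v0) N0.N2=(alive,v0)
Op 4: N1 marks N1=suspect -> (suspect,v1)
Op 5: gossip N1<->N2 -> N1.N0=(alive,v1) N1.N1=(suspect,v1) N1.N2=(alive,v0) | N2.N0=(alive,v1) N2.N1=(suspect,v1) N2.N2=(alive,v0)
Op 6: gossip N1<->N0 -> N1.N0=(alive,v1) N1.N1=(suspect,v1) N1.N2=(alive,v0) | N0.N0=(alive,v1) N0.N1=(suspect,v1) N0.N2=(alive,v0)
Op 7: gossip N0<->N1 -> N0.N0=(alive,v1) N0.N1=(suspect,v1) N0.N2=(alive,v0) | N1.N0=(alive,v1) N1.N1=(suspect,v1) N1.N2=(alive,v0)
Op 8: N2 marks N1=alive -> (alive,v2)
Op 9: N0 marks N2=alive -> (alive,v1)
Op 10: N0 marks N0=suspect -> (suspect,v2)
Op 11: gossip N0<->N1 -> N0.N0=(suspect,v2) N0.N1=(suspect,v1) N0.N2=(alive,v1) | N1.N0=(suspect,v2) N1.N1=(suspect,v1) N1.N2=(alive,v1)

Answer: N0=alive,1 N1=alive,2 N2=alive,0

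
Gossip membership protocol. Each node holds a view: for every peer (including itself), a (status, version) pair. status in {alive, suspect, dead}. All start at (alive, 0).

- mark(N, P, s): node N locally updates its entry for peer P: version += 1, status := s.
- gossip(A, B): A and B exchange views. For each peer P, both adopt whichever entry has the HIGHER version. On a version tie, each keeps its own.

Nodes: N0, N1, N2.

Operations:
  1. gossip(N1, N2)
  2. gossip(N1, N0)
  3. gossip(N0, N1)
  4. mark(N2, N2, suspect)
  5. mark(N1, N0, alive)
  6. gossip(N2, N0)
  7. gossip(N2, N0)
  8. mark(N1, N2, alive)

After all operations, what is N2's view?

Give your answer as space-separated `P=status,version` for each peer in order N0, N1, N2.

Op 1: gossip N1<->N2 -> N1.N0=(alive,v0) N1.N1=(alive,v0) N1.N2=(alive,v0) | N2.N0=(alive,v0) N2.N1=(alive,v0) N2.N2=(alive,v0)
Op 2: gossip N1<->N0 -> N1.N0=(alive,v0) N1.N1=(alive,v0) N1.N2=(alive,v0) | N0.N0=(alive,v0) N0.N1=(alive,v0) N0.N2=(alive,v0)
Op 3: gossip N0<->N1 -> N0.N0=(alive,v0) N0.N1=(alive,v0) N0.N2=(alive,v0) | N1.N0=(alive,v0) N1.N1=(alive,v0) N1.N2=(alive,v0)
Op 4: N2 marks N2=suspect -> (suspect,v1)
Op 5: N1 marks N0=alive -> (alive,v1)
Op 6: gossip N2<->N0 -> N2.N0=(alive,v0) N2.N1=(alive,v0) N2.N2=(suspect,v1) | N0.N0=(alive,v0) N0.N1=(alive,v0) N0.N2=(suspect,v1)
Op 7: gossip N2<->N0 -> N2.N0=(alive,v0) N2.N1=(alive,v0) N2.N2=(suspect,v1) | N0.N0=(alive,v0) N0.N1=(alive,v0) N0.N2=(suspect,v1)
Op 8: N1 marks N2=alive -> (alive,v1)

Answer: N0=alive,0 N1=alive,0 N2=suspect,1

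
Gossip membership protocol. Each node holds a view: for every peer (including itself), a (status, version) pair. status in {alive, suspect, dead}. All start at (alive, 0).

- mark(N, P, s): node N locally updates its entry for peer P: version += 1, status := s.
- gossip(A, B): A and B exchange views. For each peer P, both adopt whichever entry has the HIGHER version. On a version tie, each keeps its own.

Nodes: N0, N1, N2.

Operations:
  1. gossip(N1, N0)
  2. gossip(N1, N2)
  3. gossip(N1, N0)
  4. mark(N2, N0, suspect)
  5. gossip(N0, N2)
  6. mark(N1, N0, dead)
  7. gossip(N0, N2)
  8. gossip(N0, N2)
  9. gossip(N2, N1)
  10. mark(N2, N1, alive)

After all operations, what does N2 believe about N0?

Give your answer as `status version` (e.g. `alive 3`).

Answer: suspect 1

Derivation:
Op 1: gossip N1<->N0 -> N1.N0=(alive,v0) N1.N1=(alive,v0) N1.N2=(alive,v0) | N0.N0=(alive,v0) N0.N1=(alive,v0) N0.N2=(alive,v0)
Op 2: gossip N1<->N2 -> N1.N0=(alive,v0) N1.N1=(alive,v0) N1.N2=(alive,v0) | N2.N0=(alive,v0) N2.N1=(alive,v0) N2.N2=(alive,v0)
Op 3: gossip N1<->N0 -> N1.N0=(alive,v0) N1.N1=(alive,v0) N1.N2=(alive,v0) | N0.N0=(alive,v0) N0.N1=(alive,v0) N0.N2=(alive,v0)
Op 4: N2 marks N0=suspect -> (suspect,v1)
Op 5: gossip N0<->N2 -> N0.N0=(suspect,v1) N0.N1=(alive,v0) N0.N2=(alive,v0) | N2.N0=(suspect,v1) N2.N1=(alive,v0) N2.N2=(alive,v0)
Op 6: N1 marks N0=dead -> (dead,v1)
Op 7: gossip N0<->N2 -> N0.N0=(suspect,v1) N0.N1=(alive,v0) N0.N2=(alive,v0) | N2.N0=(suspect,v1) N2.N1=(alive,v0) N2.N2=(alive,v0)
Op 8: gossip N0<->N2 -> N0.N0=(suspect,v1) N0.N1=(alive,v0) N0.N2=(alive,v0) | N2.N0=(suspect,v1) N2.N1=(alive,v0) N2.N2=(alive,v0)
Op 9: gossip N2<->N1 -> N2.N0=(suspect,v1) N2.N1=(alive,v0) N2.N2=(alive,v0) | N1.N0=(dead,v1) N1.N1=(alive,v0) N1.N2=(alive,v0)
Op 10: N2 marks N1=alive -> (alive,v1)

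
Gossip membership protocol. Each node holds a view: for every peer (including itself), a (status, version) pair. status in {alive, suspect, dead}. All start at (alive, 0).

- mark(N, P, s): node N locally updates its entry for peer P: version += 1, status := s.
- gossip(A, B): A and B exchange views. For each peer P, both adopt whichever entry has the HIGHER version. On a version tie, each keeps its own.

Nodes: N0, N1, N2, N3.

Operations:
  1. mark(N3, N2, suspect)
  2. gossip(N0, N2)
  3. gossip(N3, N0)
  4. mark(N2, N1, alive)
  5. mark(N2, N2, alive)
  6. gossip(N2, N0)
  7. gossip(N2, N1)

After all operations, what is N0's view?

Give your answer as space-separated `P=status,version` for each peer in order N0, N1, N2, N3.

Answer: N0=alive,0 N1=alive,1 N2=suspect,1 N3=alive,0

Derivation:
Op 1: N3 marks N2=suspect -> (suspect,v1)
Op 2: gossip N0<->N2 -> N0.N0=(alive,v0) N0.N1=(alive,v0) N0.N2=(alive,v0) N0.N3=(alive,v0) | N2.N0=(alive,v0) N2.N1=(alive,v0) N2.N2=(alive,v0) N2.N3=(alive,v0)
Op 3: gossip N3<->N0 -> N3.N0=(alive,v0) N3.N1=(alive,v0) N3.N2=(suspect,v1) N3.N3=(alive,v0) | N0.N0=(alive,v0) N0.N1=(alive,v0) N0.N2=(suspect,v1) N0.N3=(alive,v0)
Op 4: N2 marks N1=alive -> (alive,v1)
Op 5: N2 marks N2=alive -> (alive,v1)
Op 6: gossip N2<->N0 -> N2.N0=(alive,v0) N2.N1=(alive,v1) N2.N2=(alive,v1) N2.N3=(alive,v0) | N0.N0=(alive,v0) N0.N1=(alive,v1) N0.N2=(suspect,v1) N0.N3=(alive,v0)
Op 7: gossip N2<->N1 -> N2.N0=(alive,v0) N2.N1=(alive,v1) N2.N2=(alive,v1) N2.N3=(alive,v0) | N1.N0=(alive,v0) N1.N1=(alive,v1) N1.N2=(alive,v1) N1.N3=(alive,v0)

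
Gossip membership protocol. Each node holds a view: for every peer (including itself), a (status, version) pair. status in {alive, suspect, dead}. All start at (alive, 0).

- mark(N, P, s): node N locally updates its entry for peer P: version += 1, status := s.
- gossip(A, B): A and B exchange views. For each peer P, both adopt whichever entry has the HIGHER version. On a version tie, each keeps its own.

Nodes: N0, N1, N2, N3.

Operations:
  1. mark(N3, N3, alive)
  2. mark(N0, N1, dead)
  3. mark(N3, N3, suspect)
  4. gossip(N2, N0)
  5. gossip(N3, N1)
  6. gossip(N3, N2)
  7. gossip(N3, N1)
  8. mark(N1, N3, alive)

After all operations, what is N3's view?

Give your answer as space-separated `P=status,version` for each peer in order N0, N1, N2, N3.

Op 1: N3 marks N3=alive -> (alive,v1)
Op 2: N0 marks N1=dead -> (dead,v1)
Op 3: N3 marks N3=suspect -> (suspect,v2)
Op 4: gossip N2<->N0 -> N2.N0=(alive,v0) N2.N1=(dead,v1) N2.N2=(alive,v0) N2.N3=(alive,v0) | N0.N0=(alive,v0) N0.N1=(dead,v1) N0.N2=(alive,v0) N0.N3=(alive,v0)
Op 5: gossip N3<->N1 -> N3.N0=(alive,v0) N3.N1=(alive,v0) N3.N2=(alive,v0) N3.N3=(suspect,v2) | N1.N0=(alive,v0) N1.N1=(alive,v0) N1.N2=(alive,v0) N1.N3=(suspect,v2)
Op 6: gossip N3<->N2 -> N3.N0=(alive,v0) N3.N1=(dead,v1) N3.N2=(alive,v0) N3.N3=(suspect,v2) | N2.N0=(alive,v0) N2.N1=(dead,v1) N2.N2=(alive,v0) N2.N3=(suspect,v2)
Op 7: gossip N3<->N1 -> N3.N0=(alive,v0) N3.N1=(dead,v1) N3.N2=(alive,v0) N3.N3=(suspect,v2) | N1.N0=(alive,v0) N1.N1=(dead,v1) N1.N2=(alive,v0) N1.N3=(suspect,v2)
Op 8: N1 marks N3=alive -> (alive,v3)

Answer: N0=alive,0 N1=dead,1 N2=alive,0 N3=suspect,2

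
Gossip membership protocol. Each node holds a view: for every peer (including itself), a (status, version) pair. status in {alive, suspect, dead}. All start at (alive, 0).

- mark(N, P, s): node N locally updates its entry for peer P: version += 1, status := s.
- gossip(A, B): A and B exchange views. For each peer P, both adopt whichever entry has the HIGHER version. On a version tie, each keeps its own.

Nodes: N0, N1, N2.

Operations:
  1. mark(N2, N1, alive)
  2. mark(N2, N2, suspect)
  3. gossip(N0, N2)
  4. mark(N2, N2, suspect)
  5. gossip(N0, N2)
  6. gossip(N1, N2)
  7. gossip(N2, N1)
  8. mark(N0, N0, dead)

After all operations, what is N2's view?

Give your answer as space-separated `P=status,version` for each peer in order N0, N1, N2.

Answer: N0=alive,0 N1=alive,1 N2=suspect,2

Derivation:
Op 1: N2 marks N1=alive -> (alive,v1)
Op 2: N2 marks N2=suspect -> (suspect,v1)
Op 3: gossip N0<->N2 -> N0.N0=(alive,v0) N0.N1=(alive,v1) N0.N2=(suspect,v1) | N2.N0=(alive,v0) N2.N1=(alive,v1) N2.N2=(suspect,v1)
Op 4: N2 marks N2=suspect -> (suspect,v2)
Op 5: gossip N0<->N2 -> N0.N0=(alive,v0) N0.N1=(alive,v1) N0.N2=(suspect,v2) | N2.N0=(alive,v0) N2.N1=(alive,v1) N2.N2=(suspect,v2)
Op 6: gossip N1<->N2 -> N1.N0=(alive,v0) N1.N1=(alive,v1) N1.N2=(suspect,v2) | N2.N0=(alive,v0) N2.N1=(alive,v1) N2.N2=(suspect,v2)
Op 7: gossip N2<->N1 -> N2.N0=(alive,v0) N2.N1=(alive,v1) N2.N2=(suspect,v2) | N1.N0=(alive,v0) N1.N1=(alive,v1) N1.N2=(suspect,v2)
Op 8: N0 marks N0=dead -> (dead,v1)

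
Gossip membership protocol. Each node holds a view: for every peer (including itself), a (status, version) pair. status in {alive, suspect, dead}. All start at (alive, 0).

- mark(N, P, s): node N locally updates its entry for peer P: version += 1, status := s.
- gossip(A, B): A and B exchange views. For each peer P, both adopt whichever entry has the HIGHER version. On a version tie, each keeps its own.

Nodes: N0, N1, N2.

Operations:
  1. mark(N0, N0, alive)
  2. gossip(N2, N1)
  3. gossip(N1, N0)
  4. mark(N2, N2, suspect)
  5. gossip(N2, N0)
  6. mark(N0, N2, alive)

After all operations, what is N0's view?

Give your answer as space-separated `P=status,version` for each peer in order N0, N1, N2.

Answer: N0=alive,1 N1=alive,0 N2=alive,2

Derivation:
Op 1: N0 marks N0=alive -> (alive,v1)
Op 2: gossip N2<->N1 -> N2.N0=(alive,v0) N2.N1=(alive,v0) N2.N2=(alive,v0) | N1.N0=(alive,v0) N1.N1=(alive,v0) N1.N2=(alive,v0)
Op 3: gossip N1<->N0 -> N1.N0=(alive,v1) N1.N1=(alive,v0) N1.N2=(alive,v0) | N0.N0=(alive,v1) N0.N1=(alive,v0) N0.N2=(alive,v0)
Op 4: N2 marks N2=suspect -> (suspect,v1)
Op 5: gossip N2<->N0 -> N2.N0=(alive,v1) N2.N1=(alive,v0) N2.N2=(suspect,v1) | N0.N0=(alive,v1) N0.N1=(alive,v0) N0.N2=(suspect,v1)
Op 6: N0 marks N2=alive -> (alive,v2)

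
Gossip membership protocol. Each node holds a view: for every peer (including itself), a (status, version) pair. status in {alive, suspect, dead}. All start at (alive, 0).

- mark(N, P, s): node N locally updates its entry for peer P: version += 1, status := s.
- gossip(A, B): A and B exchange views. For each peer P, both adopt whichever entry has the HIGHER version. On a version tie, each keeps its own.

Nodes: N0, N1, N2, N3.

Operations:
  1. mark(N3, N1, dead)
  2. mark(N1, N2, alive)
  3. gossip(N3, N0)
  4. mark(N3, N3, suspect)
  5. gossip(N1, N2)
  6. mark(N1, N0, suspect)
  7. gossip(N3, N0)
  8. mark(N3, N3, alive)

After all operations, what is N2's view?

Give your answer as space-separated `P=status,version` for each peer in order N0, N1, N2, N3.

Op 1: N3 marks N1=dead -> (dead,v1)
Op 2: N1 marks N2=alive -> (alive,v1)
Op 3: gossip N3<->N0 -> N3.N0=(alive,v0) N3.N1=(dead,v1) N3.N2=(alive,v0) N3.N3=(alive,v0) | N0.N0=(alive,v0) N0.N1=(dead,v1) N0.N2=(alive,v0) N0.N3=(alive,v0)
Op 4: N3 marks N3=suspect -> (suspect,v1)
Op 5: gossip N1<->N2 -> N1.N0=(alive,v0) N1.N1=(alive,v0) N1.N2=(alive,v1) N1.N3=(alive,v0) | N2.N0=(alive,v0) N2.N1=(alive,v0) N2.N2=(alive,v1) N2.N3=(alive,v0)
Op 6: N1 marks N0=suspect -> (suspect,v1)
Op 7: gossip N3<->N0 -> N3.N0=(alive,v0) N3.N1=(dead,v1) N3.N2=(alive,v0) N3.N3=(suspect,v1) | N0.N0=(alive,v0) N0.N1=(dead,v1) N0.N2=(alive,v0) N0.N3=(suspect,v1)
Op 8: N3 marks N3=alive -> (alive,v2)

Answer: N0=alive,0 N1=alive,0 N2=alive,1 N3=alive,0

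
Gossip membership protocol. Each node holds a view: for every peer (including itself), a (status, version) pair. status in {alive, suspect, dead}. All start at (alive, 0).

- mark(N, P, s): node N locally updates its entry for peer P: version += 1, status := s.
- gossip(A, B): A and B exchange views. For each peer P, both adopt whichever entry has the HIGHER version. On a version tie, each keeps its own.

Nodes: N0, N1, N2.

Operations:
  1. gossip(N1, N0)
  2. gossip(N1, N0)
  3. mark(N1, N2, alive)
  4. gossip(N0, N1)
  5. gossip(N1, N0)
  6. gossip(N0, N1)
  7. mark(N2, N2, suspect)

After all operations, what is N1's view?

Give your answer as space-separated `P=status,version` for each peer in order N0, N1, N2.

Op 1: gossip N1<->N0 -> N1.N0=(alive,v0) N1.N1=(alive,v0) N1.N2=(alive,v0) | N0.N0=(alive,v0) N0.N1=(alive,v0) N0.N2=(alive,v0)
Op 2: gossip N1<->N0 -> N1.N0=(alive,v0) N1.N1=(alive,v0) N1.N2=(alive,v0) | N0.N0=(alive,v0) N0.N1=(alive,v0) N0.N2=(alive,v0)
Op 3: N1 marks N2=alive -> (alive,v1)
Op 4: gossip N0<->N1 -> N0.N0=(alive,v0) N0.N1=(alive,v0) N0.N2=(alive,v1) | N1.N0=(alive,v0) N1.N1=(alive,v0) N1.N2=(alive,v1)
Op 5: gossip N1<->N0 -> N1.N0=(alive,v0) N1.N1=(alive,v0) N1.N2=(alive,v1) | N0.N0=(alive,v0) N0.N1=(alive,v0) N0.N2=(alive,v1)
Op 6: gossip N0<->N1 -> N0.N0=(alive,v0) N0.N1=(alive,v0) N0.N2=(alive,v1) | N1.N0=(alive,v0) N1.N1=(alive,v0) N1.N2=(alive,v1)
Op 7: N2 marks N2=suspect -> (suspect,v1)

Answer: N0=alive,0 N1=alive,0 N2=alive,1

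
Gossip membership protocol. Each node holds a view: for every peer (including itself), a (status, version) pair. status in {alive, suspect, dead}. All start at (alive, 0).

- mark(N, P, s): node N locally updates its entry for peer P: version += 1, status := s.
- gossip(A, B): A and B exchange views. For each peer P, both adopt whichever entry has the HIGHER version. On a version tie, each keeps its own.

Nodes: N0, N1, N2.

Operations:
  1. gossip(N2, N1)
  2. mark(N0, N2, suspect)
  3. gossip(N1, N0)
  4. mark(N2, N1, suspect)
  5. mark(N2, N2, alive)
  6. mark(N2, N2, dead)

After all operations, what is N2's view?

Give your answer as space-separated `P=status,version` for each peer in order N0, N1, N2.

Op 1: gossip N2<->N1 -> N2.N0=(alive,v0) N2.N1=(alive,v0) N2.N2=(alive,v0) | N1.N0=(alive,v0) N1.N1=(alive,v0) N1.N2=(alive,v0)
Op 2: N0 marks N2=suspect -> (suspect,v1)
Op 3: gossip N1<->N0 -> N1.N0=(alive,v0) N1.N1=(alive,v0) N1.N2=(suspect,v1) | N0.N0=(alive,v0) N0.N1=(alive,v0) N0.N2=(suspect,v1)
Op 4: N2 marks N1=suspect -> (suspect,v1)
Op 5: N2 marks N2=alive -> (alive,v1)
Op 6: N2 marks N2=dead -> (dead,v2)

Answer: N0=alive,0 N1=suspect,1 N2=dead,2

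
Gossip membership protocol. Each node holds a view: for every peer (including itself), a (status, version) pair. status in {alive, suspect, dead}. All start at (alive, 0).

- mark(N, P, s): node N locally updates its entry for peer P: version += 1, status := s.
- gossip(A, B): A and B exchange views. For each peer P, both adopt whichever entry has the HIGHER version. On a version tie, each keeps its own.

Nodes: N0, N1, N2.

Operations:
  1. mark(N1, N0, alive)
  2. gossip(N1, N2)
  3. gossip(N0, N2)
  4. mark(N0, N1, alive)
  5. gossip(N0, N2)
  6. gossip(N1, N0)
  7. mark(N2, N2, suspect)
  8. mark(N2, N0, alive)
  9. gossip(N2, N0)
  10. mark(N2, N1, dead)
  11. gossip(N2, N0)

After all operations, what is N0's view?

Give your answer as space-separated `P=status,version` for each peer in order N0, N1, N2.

Op 1: N1 marks N0=alive -> (alive,v1)
Op 2: gossip N1<->N2 -> N1.N0=(alive,v1) N1.N1=(alive,v0) N1.N2=(alive,v0) | N2.N0=(alive,v1) N2.N1=(alive,v0) N2.N2=(alive,v0)
Op 3: gossip N0<->N2 -> N0.N0=(alive,v1) N0.N1=(alive,v0) N0.N2=(alive,v0) | N2.N0=(alive,v1) N2.N1=(alive,v0) N2.N2=(alive,v0)
Op 4: N0 marks N1=alive -> (alive,v1)
Op 5: gossip N0<->N2 -> N0.N0=(alive,v1) N0.N1=(alive,v1) N0.N2=(alive,v0) | N2.N0=(alive,v1) N2.N1=(alive,v1) N2.N2=(alive,v0)
Op 6: gossip N1<->N0 -> N1.N0=(alive,v1) N1.N1=(alive,v1) N1.N2=(alive,v0) | N0.N0=(alive,v1) N0.N1=(alive,v1) N0.N2=(alive,v0)
Op 7: N2 marks N2=suspect -> (suspect,v1)
Op 8: N2 marks N0=alive -> (alive,v2)
Op 9: gossip N2<->N0 -> N2.N0=(alive,v2) N2.N1=(alive,v1) N2.N2=(suspect,v1) | N0.N0=(alive,v2) N0.N1=(alive,v1) N0.N2=(suspect,v1)
Op 10: N2 marks N1=dead -> (dead,v2)
Op 11: gossip N2<->N0 -> N2.N0=(alive,v2) N2.N1=(dead,v2) N2.N2=(suspect,v1) | N0.N0=(alive,v2) N0.N1=(dead,v2) N0.N2=(suspect,v1)

Answer: N0=alive,2 N1=dead,2 N2=suspect,1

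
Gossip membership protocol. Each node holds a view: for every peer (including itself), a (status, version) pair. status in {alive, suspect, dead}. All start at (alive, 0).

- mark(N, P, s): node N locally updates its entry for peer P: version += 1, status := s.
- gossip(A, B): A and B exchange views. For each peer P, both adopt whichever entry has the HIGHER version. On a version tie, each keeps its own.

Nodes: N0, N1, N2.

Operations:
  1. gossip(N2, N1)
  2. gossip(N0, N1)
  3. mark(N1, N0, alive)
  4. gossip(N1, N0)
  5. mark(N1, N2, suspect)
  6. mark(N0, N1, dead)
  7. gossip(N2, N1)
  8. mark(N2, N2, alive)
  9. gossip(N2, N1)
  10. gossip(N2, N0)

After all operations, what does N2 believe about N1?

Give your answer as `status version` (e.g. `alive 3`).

Op 1: gossip N2<->N1 -> N2.N0=(alive,v0) N2.N1=(alive,v0) N2.N2=(alive,v0) | N1.N0=(alive,v0) N1.N1=(alive,v0) N1.N2=(alive,v0)
Op 2: gossip N0<->N1 -> N0.N0=(alive,v0) N0.N1=(alive,v0) N0.N2=(alive,v0) | N1.N0=(alive,v0) N1.N1=(alive,v0) N1.N2=(alive,v0)
Op 3: N1 marks N0=alive -> (alive,v1)
Op 4: gossip N1<->N0 -> N1.N0=(alive,v1) N1.N1=(alive,v0) N1.N2=(alive,v0) | N0.N0=(alive,v1) N0.N1=(alive,v0) N0.N2=(alive,v0)
Op 5: N1 marks N2=suspect -> (suspect,v1)
Op 6: N0 marks N1=dead -> (dead,v1)
Op 7: gossip N2<->N1 -> N2.N0=(alive,v1) N2.N1=(alive,v0) N2.N2=(suspect,v1) | N1.N0=(alive,v1) N1.N1=(alive,v0) N1.N2=(suspect,v1)
Op 8: N2 marks N2=alive -> (alive,v2)
Op 9: gossip N2<->N1 -> N2.N0=(alive,v1) N2.N1=(alive,v0) N2.N2=(alive,v2) | N1.N0=(alive,v1) N1.N1=(alive,v0) N1.N2=(alive,v2)
Op 10: gossip N2<->N0 -> N2.N0=(alive,v1) N2.N1=(dead,v1) N2.N2=(alive,v2) | N0.N0=(alive,v1) N0.N1=(dead,v1) N0.N2=(alive,v2)

Answer: dead 1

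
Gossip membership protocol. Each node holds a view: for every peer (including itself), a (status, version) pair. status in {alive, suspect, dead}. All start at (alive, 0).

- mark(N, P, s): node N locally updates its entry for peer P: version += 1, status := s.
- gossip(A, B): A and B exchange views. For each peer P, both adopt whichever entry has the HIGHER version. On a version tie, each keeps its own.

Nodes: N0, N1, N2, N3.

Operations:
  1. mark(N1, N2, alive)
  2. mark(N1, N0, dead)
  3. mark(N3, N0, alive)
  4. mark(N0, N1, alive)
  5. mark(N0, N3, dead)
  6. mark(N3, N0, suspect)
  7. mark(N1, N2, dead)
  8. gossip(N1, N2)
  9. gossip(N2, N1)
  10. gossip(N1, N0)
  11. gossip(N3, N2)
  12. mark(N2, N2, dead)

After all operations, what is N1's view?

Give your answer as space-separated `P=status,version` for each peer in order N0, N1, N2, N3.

Op 1: N1 marks N2=alive -> (alive,v1)
Op 2: N1 marks N0=dead -> (dead,v1)
Op 3: N3 marks N0=alive -> (alive,v1)
Op 4: N0 marks N1=alive -> (alive,v1)
Op 5: N0 marks N3=dead -> (dead,v1)
Op 6: N3 marks N0=suspect -> (suspect,v2)
Op 7: N1 marks N2=dead -> (dead,v2)
Op 8: gossip N1<->N2 -> N1.N0=(dead,v1) N1.N1=(alive,v0) N1.N2=(dead,v2) N1.N3=(alive,v0) | N2.N0=(dead,v1) N2.N1=(alive,v0) N2.N2=(dead,v2) N2.N3=(alive,v0)
Op 9: gossip N2<->N1 -> N2.N0=(dead,v1) N2.N1=(alive,v0) N2.N2=(dead,v2) N2.N3=(alive,v0) | N1.N0=(dead,v1) N1.N1=(alive,v0) N1.N2=(dead,v2) N1.N3=(alive,v0)
Op 10: gossip N1<->N0 -> N1.N0=(dead,v1) N1.N1=(alive,v1) N1.N2=(dead,v2) N1.N3=(dead,v1) | N0.N0=(dead,v1) N0.N1=(alive,v1) N0.N2=(dead,v2) N0.N3=(dead,v1)
Op 11: gossip N3<->N2 -> N3.N0=(suspect,v2) N3.N1=(alive,v0) N3.N2=(dead,v2) N3.N3=(alive,v0) | N2.N0=(suspect,v2) N2.N1=(alive,v0) N2.N2=(dead,v2) N2.N3=(alive,v0)
Op 12: N2 marks N2=dead -> (dead,v3)

Answer: N0=dead,1 N1=alive,1 N2=dead,2 N3=dead,1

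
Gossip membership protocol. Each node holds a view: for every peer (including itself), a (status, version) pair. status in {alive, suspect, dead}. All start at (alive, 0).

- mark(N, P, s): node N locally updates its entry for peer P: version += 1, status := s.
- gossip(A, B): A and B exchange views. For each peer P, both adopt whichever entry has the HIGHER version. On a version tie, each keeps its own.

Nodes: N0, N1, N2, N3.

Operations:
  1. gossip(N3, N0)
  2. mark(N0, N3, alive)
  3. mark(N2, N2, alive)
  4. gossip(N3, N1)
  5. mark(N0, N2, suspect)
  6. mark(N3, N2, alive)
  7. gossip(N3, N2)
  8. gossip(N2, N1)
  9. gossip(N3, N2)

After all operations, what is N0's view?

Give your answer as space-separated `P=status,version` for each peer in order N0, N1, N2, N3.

Answer: N0=alive,0 N1=alive,0 N2=suspect,1 N3=alive,1

Derivation:
Op 1: gossip N3<->N0 -> N3.N0=(alive,v0) N3.N1=(alive,v0) N3.N2=(alive,v0) N3.N3=(alive,v0) | N0.N0=(alive,v0) N0.N1=(alive,v0) N0.N2=(alive,v0) N0.N3=(alive,v0)
Op 2: N0 marks N3=alive -> (alive,v1)
Op 3: N2 marks N2=alive -> (alive,v1)
Op 4: gossip N3<->N1 -> N3.N0=(alive,v0) N3.N1=(alive,v0) N3.N2=(alive,v0) N3.N3=(alive,v0) | N1.N0=(alive,v0) N1.N1=(alive,v0) N1.N2=(alive,v0) N1.N3=(alive,v0)
Op 5: N0 marks N2=suspect -> (suspect,v1)
Op 6: N3 marks N2=alive -> (alive,v1)
Op 7: gossip N3<->N2 -> N3.N0=(alive,v0) N3.N1=(alive,v0) N3.N2=(alive,v1) N3.N3=(alive,v0) | N2.N0=(alive,v0) N2.N1=(alive,v0) N2.N2=(alive,v1) N2.N3=(alive,v0)
Op 8: gossip N2<->N1 -> N2.N0=(alive,v0) N2.N1=(alive,v0) N2.N2=(alive,v1) N2.N3=(alive,v0) | N1.N0=(alive,v0) N1.N1=(alive,v0) N1.N2=(alive,v1) N1.N3=(alive,v0)
Op 9: gossip N3<->N2 -> N3.N0=(alive,v0) N3.N1=(alive,v0) N3.N2=(alive,v1) N3.N3=(alive,v0) | N2.N0=(alive,v0) N2.N1=(alive,v0) N2.N2=(alive,v1) N2.N3=(alive,v0)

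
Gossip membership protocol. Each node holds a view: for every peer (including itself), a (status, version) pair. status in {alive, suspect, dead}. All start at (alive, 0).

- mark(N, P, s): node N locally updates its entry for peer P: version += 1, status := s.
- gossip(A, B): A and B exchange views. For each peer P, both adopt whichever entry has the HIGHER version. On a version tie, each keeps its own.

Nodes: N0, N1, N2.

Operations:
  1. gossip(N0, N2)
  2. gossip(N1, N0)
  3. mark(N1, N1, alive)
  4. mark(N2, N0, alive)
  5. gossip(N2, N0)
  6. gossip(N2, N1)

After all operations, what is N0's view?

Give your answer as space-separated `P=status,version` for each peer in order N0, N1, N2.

Answer: N0=alive,1 N1=alive,0 N2=alive,0

Derivation:
Op 1: gossip N0<->N2 -> N0.N0=(alive,v0) N0.N1=(alive,v0) N0.N2=(alive,v0) | N2.N0=(alive,v0) N2.N1=(alive,v0) N2.N2=(alive,v0)
Op 2: gossip N1<->N0 -> N1.N0=(alive,v0) N1.N1=(alive,v0) N1.N2=(alive,v0) | N0.N0=(alive,v0) N0.N1=(alive,v0) N0.N2=(alive,v0)
Op 3: N1 marks N1=alive -> (alive,v1)
Op 4: N2 marks N0=alive -> (alive,v1)
Op 5: gossip N2<->N0 -> N2.N0=(alive,v1) N2.N1=(alive,v0) N2.N2=(alive,v0) | N0.N0=(alive,v1) N0.N1=(alive,v0) N0.N2=(alive,v0)
Op 6: gossip N2<->N1 -> N2.N0=(alive,v1) N2.N1=(alive,v1) N2.N2=(alive,v0) | N1.N0=(alive,v1) N1.N1=(alive,v1) N1.N2=(alive,v0)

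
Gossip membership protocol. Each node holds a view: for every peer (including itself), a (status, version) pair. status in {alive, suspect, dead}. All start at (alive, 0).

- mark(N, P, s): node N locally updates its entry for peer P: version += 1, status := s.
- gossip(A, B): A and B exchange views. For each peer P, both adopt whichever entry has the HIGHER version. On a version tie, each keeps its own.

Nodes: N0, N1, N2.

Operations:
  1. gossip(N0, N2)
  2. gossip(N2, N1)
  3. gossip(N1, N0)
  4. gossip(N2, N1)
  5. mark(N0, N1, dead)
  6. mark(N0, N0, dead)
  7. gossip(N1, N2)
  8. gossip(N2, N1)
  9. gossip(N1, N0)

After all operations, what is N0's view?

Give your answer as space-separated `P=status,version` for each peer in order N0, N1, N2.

Op 1: gossip N0<->N2 -> N0.N0=(alive,v0) N0.N1=(alive,v0) N0.N2=(alive,v0) | N2.N0=(alive,v0) N2.N1=(alive,v0) N2.N2=(alive,v0)
Op 2: gossip N2<->N1 -> N2.N0=(alive,v0) N2.N1=(alive,v0) N2.N2=(alive,v0) | N1.N0=(alive,v0) N1.N1=(alive,v0) N1.N2=(alive,v0)
Op 3: gossip N1<->N0 -> N1.N0=(alive,v0) N1.N1=(alive,v0) N1.N2=(alive,v0) | N0.N0=(alive,v0) N0.N1=(alive,v0) N0.N2=(alive,v0)
Op 4: gossip N2<->N1 -> N2.N0=(alive,v0) N2.N1=(alive,v0) N2.N2=(alive,v0) | N1.N0=(alive,v0) N1.N1=(alive,v0) N1.N2=(alive,v0)
Op 5: N0 marks N1=dead -> (dead,v1)
Op 6: N0 marks N0=dead -> (dead,v1)
Op 7: gossip N1<->N2 -> N1.N0=(alive,v0) N1.N1=(alive,v0) N1.N2=(alive,v0) | N2.N0=(alive,v0) N2.N1=(alive,v0) N2.N2=(alive,v0)
Op 8: gossip N2<->N1 -> N2.N0=(alive,v0) N2.N1=(alive,v0) N2.N2=(alive,v0) | N1.N0=(alive,v0) N1.N1=(alive,v0) N1.N2=(alive,v0)
Op 9: gossip N1<->N0 -> N1.N0=(dead,v1) N1.N1=(dead,v1) N1.N2=(alive,v0) | N0.N0=(dead,v1) N0.N1=(dead,v1) N0.N2=(alive,v0)

Answer: N0=dead,1 N1=dead,1 N2=alive,0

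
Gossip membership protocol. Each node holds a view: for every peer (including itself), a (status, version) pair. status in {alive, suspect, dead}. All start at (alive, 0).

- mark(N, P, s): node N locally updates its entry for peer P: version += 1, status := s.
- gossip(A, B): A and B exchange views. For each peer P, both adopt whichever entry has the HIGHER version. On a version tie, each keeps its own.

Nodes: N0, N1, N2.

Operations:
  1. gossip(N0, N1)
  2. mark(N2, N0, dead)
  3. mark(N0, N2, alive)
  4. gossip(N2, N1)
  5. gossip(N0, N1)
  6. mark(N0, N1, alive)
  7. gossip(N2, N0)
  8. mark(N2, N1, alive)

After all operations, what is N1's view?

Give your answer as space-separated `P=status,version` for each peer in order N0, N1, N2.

Op 1: gossip N0<->N1 -> N0.N0=(alive,v0) N0.N1=(alive,v0) N0.N2=(alive,v0) | N1.N0=(alive,v0) N1.N1=(alive,v0) N1.N2=(alive,v0)
Op 2: N2 marks N0=dead -> (dead,v1)
Op 3: N0 marks N2=alive -> (alive,v1)
Op 4: gossip N2<->N1 -> N2.N0=(dead,v1) N2.N1=(alive,v0) N2.N2=(alive,v0) | N1.N0=(dead,v1) N1.N1=(alive,v0) N1.N2=(alive,v0)
Op 5: gossip N0<->N1 -> N0.N0=(dead,v1) N0.N1=(alive,v0) N0.N2=(alive,v1) | N1.N0=(dead,v1) N1.N1=(alive,v0) N1.N2=(alive,v1)
Op 6: N0 marks N1=alive -> (alive,v1)
Op 7: gossip N2<->N0 -> N2.N0=(dead,v1) N2.N1=(alive,v1) N2.N2=(alive,v1) | N0.N0=(dead,v1) N0.N1=(alive,v1) N0.N2=(alive,v1)
Op 8: N2 marks N1=alive -> (alive,v2)

Answer: N0=dead,1 N1=alive,0 N2=alive,1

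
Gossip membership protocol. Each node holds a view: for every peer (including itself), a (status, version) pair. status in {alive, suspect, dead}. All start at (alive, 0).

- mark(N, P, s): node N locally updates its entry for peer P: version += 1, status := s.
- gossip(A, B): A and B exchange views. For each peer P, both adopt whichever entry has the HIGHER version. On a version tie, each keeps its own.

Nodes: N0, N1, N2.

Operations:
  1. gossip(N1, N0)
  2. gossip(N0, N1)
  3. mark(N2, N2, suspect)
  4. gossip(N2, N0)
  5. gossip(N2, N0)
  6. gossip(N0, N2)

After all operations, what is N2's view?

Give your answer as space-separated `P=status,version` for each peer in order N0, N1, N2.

Op 1: gossip N1<->N0 -> N1.N0=(alive,v0) N1.N1=(alive,v0) N1.N2=(alive,v0) | N0.N0=(alive,v0) N0.N1=(alive,v0) N0.N2=(alive,v0)
Op 2: gossip N0<->N1 -> N0.N0=(alive,v0) N0.N1=(alive,v0) N0.N2=(alive,v0) | N1.N0=(alive,v0) N1.N1=(alive,v0) N1.N2=(alive,v0)
Op 3: N2 marks N2=suspect -> (suspect,v1)
Op 4: gossip N2<->N0 -> N2.N0=(alive,v0) N2.N1=(alive,v0) N2.N2=(suspect,v1) | N0.N0=(alive,v0) N0.N1=(alive,v0) N0.N2=(suspect,v1)
Op 5: gossip N2<->N0 -> N2.N0=(alive,v0) N2.N1=(alive,v0) N2.N2=(suspect,v1) | N0.N0=(alive,v0) N0.N1=(alive,v0) N0.N2=(suspect,v1)
Op 6: gossip N0<->N2 -> N0.N0=(alive,v0) N0.N1=(alive,v0) N0.N2=(suspect,v1) | N2.N0=(alive,v0) N2.N1=(alive,v0) N2.N2=(suspect,v1)

Answer: N0=alive,0 N1=alive,0 N2=suspect,1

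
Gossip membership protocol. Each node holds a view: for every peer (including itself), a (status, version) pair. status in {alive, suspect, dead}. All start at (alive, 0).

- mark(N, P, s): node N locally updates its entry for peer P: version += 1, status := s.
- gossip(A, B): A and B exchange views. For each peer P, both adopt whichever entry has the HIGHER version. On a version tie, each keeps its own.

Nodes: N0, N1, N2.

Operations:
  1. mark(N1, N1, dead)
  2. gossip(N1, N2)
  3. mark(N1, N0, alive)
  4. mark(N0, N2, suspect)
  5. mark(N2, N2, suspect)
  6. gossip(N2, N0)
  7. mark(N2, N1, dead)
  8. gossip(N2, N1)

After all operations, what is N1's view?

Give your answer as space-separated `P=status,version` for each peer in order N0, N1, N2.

Answer: N0=alive,1 N1=dead,2 N2=suspect,1

Derivation:
Op 1: N1 marks N1=dead -> (dead,v1)
Op 2: gossip N1<->N2 -> N1.N0=(alive,v0) N1.N1=(dead,v1) N1.N2=(alive,v0) | N2.N0=(alive,v0) N2.N1=(dead,v1) N2.N2=(alive,v0)
Op 3: N1 marks N0=alive -> (alive,v1)
Op 4: N0 marks N2=suspect -> (suspect,v1)
Op 5: N2 marks N2=suspect -> (suspect,v1)
Op 6: gossip N2<->N0 -> N2.N0=(alive,v0) N2.N1=(dead,v1) N2.N2=(suspect,v1) | N0.N0=(alive,v0) N0.N1=(dead,v1) N0.N2=(suspect,v1)
Op 7: N2 marks N1=dead -> (dead,v2)
Op 8: gossip N2<->N1 -> N2.N0=(alive,v1) N2.N1=(dead,v2) N2.N2=(suspect,v1) | N1.N0=(alive,v1) N1.N1=(dead,v2) N1.N2=(suspect,v1)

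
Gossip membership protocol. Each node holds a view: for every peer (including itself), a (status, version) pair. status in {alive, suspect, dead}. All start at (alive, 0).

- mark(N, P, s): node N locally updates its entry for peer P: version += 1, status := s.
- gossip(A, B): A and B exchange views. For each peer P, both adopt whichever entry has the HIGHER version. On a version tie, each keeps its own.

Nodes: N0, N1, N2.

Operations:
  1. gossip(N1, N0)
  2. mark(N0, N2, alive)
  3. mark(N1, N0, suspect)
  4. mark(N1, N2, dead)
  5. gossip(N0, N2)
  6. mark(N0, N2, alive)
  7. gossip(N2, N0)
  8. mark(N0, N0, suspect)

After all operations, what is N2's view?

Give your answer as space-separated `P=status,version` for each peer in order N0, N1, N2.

Answer: N0=alive,0 N1=alive,0 N2=alive,2

Derivation:
Op 1: gossip N1<->N0 -> N1.N0=(alive,v0) N1.N1=(alive,v0) N1.N2=(alive,v0) | N0.N0=(alive,v0) N0.N1=(alive,v0) N0.N2=(alive,v0)
Op 2: N0 marks N2=alive -> (alive,v1)
Op 3: N1 marks N0=suspect -> (suspect,v1)
Op 4: N1 marks N2=dead -> (dead,v1)
Op 5: gossip N0<->N2 -> N0.N0=(alive,v0) N0.N1=(alive,v0) N0.N2=(alive,v1) | N2.N0=(alive,v0) N2.N1=(alive,v0) N2.N2=(alive,v1)
Op 6: N0 marks N2=alive -> (alive,v2)
Op 7: gossip N2<->N0 -> N2.N0=(alive,v0) N2.N1=(alive,v0) N2.N2=(alive,v2) | N0.N0=(alive,v0) N0.N1=(alive,v0) N0.N2=(alive,v2)
Op 8: N0 marks N0=suspect -> (suspect,v1)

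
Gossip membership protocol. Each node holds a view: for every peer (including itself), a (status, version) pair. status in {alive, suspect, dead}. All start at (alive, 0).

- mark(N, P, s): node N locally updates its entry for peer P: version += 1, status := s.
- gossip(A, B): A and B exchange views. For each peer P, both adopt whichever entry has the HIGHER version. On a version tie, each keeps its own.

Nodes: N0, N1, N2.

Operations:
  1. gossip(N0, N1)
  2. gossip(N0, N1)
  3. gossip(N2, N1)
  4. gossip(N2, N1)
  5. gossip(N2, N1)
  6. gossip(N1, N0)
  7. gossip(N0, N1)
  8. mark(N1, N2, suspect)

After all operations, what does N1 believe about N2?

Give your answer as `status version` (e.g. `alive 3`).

Op 1: gossip N0<->N1 -> N0.N0=(alive,v0) N0.N1=(alive,v0) N0.N2=(alive,v0) | N1.N0=(alive,v0) N1.N1=(alive,v0) N1.N2=(alive,v0)
Op 2: gossip N0<->N1 -> N0.N0=(alive,v0) N0.N1=(alive,v0) N0.N2=(alive,v0) | N1.N0=(alive,v0) N1.N1=(alive,v0) N1.N2=(alive,v0)
Op 3: gossip N2<->N1 -> N2.N0=(alive,v0) N2.N1=(alive,v0) N2.N2=(alive,v0) | N1.N0=(alive,v0) N1.N1=(alive,v0) N1.N2=(alive,v0)
Op 4: gossip N2<->N1 -> N2.N0=(alive,v0) N2.N1=(alive,v0) N2.N2=(alive,v0) | N1.N0=(alive,v0) N1.N1=(alive,v0) N1.N2=(alive,v0)
Op 5: gossip N2<->N1 -> N2.N0=(alive,v0) N2.N1=(alive,v0) N2.N2=(alive,v0) | N1.N0=(alive,v0) N1.N1=(alive,v0) N1.N2=(alive,v0)
Op 6: gossip N1<->N0 -> N1.N0=(alive,v0) N1.N1=(alive,v0) N1.N2=(alive,v0) | N0.N0=(alive,v0) N0.N1=(alive,v0) N0.N2=(alive,v0)
Op 7: gossip N0<->N1 -> N0.N0=(alive,v0) N0.N1=(alive,v0) N0.N2=(alive,v0) | N1.N0=(alive,v0) N1.N1=(alive,v0) N1.N2=(alive,v0)
Op 8: N1 marks N2=suspect -> (suspect,v1)

Answer: suspect 1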